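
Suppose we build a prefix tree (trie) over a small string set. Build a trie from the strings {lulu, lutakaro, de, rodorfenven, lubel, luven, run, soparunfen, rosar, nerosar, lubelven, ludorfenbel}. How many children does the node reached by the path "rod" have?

1

Follow the path "rod" to its node, then look at its outgoing edges.
Distinct next characters after "rod": o.
That node has 1 child edge.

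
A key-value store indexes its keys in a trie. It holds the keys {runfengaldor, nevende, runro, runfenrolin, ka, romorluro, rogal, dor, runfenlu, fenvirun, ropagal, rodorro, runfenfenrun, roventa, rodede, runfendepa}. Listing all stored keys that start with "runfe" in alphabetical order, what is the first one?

runfendepa

Filter for "runfe…" and sort: "runfendepa", "runfenfenrun", "runfengaldor", "runfenlu", "runfenrolin"
Position 1: runfendepa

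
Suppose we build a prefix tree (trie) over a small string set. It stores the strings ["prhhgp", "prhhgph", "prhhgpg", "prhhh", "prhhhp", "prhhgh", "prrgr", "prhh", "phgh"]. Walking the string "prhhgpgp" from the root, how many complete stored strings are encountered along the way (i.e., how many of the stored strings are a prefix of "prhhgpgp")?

3

Walk "prhhgpgp" from the root; an end-of-word marker is hit whenever a stored word is a prefix of "prhhgpgp".
Prefixes of the query that are stored words: "prhh", "prhhgp", "prhhgpg"
Count: 3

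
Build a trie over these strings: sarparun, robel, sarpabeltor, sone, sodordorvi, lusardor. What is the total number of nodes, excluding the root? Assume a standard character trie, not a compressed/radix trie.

For each word, the new-node count is its length minus the longest prefix already in the trie:
  "sarparun" → 8 new (s, a, r, p, a, r, u, n)
  "robel" → 5 new (r, o, b, e, l)
  "sarpabeltor" → prefix "sarpa" already present; 6 new (b, e, l, t, o, r)
  "sone" → prefix "s" already present; 3 new (o, n, e)
  "sodordorvi" → prefix "so" already present; 8 new (d, o, r, d, o, r, v, i)
  "lusardor" → 8 new (l, u, s, a, r, d, o, r)
Total nodes = 8 + 5 + 6 + 3 + 8 + 8 = 38

38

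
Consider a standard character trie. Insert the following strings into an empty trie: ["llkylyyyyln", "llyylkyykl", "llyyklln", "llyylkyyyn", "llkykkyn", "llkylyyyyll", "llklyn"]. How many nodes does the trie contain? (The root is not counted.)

Count nodes per top-level branch (shared prefixes stored once):
  'l'-branch (llklyn, llkykkyn, llkylyyyyll, llkylyyyyln, llyyklln, llyylkyykl, llyylkyyyn): 33 nodes
Sum: 33

33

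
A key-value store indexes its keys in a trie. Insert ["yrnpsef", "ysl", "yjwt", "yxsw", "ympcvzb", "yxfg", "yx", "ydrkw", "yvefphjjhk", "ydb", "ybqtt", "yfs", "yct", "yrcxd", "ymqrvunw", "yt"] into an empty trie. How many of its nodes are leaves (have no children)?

Leaves are exactly the stored words that no other stored word extends.
Those words: "ybqtt", "yct", "ydb", "ydrkw", "yfs", "yjwt", "ympcvzb", "ymqrvunw", "yrcxd", "yrnpsef", "ysl", "yt", "yvefphjjhk", "yxfg", "yxsw"
Leaf count: 15

15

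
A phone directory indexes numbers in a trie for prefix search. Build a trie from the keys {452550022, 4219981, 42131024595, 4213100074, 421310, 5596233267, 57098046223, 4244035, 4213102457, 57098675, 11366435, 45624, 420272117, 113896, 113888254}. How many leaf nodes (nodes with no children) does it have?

14

A leaf is a node with no children — equivalently, the end of a word that is not a proper prefix of any other stored word.
Those words: "11366435", "113888254", "113896", "420272117", "4213100074", "4213102457", "42131024595", "4219981", "4244035", "452550022", "45624", "5596233267", "57098046223", "57098675"
Leaf count: 14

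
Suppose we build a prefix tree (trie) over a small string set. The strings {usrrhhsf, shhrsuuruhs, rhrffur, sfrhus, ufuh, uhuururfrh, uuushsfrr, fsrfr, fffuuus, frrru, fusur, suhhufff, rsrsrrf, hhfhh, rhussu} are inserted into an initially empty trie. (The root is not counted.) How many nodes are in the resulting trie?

92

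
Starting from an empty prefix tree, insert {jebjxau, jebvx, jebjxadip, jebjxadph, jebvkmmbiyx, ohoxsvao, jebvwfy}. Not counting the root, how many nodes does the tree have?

32

Insert word by word; a character creates a node only if that edge doesn't already exist:
  "jebjxau" → 7 new (j, e, b, j, x, a, u)
  "jebvx" → prefix "jeb" already present; 2 new (v, x)
  "jebjxadip" → prefix "jebjxa" already present; 3 new (d, i, p)
  "jebjxadph" → prefix "jebjxad" already present; 2 new (p, h)
  "jebvkmmbiyx" → prefix "jebv" already present; 7 new (k, m, m, b, i, y, x)
  "ohoxsvao" → 8 new (o, h, o, x, s, v, a, o)
  "jebvwfy" → prefix "jebv" already present; 3 new (w, f, y)
Total nodes = 7 + 2 + 3 + 2 + 7 + 8 + 3 = 32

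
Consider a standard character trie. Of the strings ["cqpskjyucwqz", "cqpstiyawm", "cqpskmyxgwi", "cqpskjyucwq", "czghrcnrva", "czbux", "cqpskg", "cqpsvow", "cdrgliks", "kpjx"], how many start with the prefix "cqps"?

Walk to "cqps"; the words in its subtree are exactly those with that prefix.
Words under "cqps": cqpskg, cqpskjyucwq, cqpskjyucwqz, cqpskmyxgwi, cqpstiyawm, cqpsvow
Count: 6

6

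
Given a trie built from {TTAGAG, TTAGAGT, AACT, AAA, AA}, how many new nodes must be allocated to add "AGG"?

Walking "AGG" from the root, the first 1 characters ("A") follow existing edges; "G" is the first miss.
New nodes needed: |"AGG"| − 1 = 3 − 1 = 2.

2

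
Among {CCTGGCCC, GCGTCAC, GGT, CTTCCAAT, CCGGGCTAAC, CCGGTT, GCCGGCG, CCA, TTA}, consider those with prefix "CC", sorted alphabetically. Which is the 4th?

Filter for "CC…" and sort: "CCA", "CCGGGCTAAC", "CCGGTT", "CCTGGCCC"
The 4th is CCTGGCCC.

CCTGGCCC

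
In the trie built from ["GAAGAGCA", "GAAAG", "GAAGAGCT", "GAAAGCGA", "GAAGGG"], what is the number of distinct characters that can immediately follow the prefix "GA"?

Walk "GA" from the root, arriving at one node.
Characters that immediately follow "GA" among the stored strings: {A}.
That node has 1 child edge.

1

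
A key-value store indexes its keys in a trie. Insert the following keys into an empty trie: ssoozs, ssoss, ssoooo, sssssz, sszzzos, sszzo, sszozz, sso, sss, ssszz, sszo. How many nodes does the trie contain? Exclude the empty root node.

Trie structure (* marks end of a word):
(root)
└─ s
   └─ s
      ├─ o *
      │  ├─ o
      │  │  ├─ o
      │  │  │  └─ o *
      │  │  └─ z
      │  │     └─ s *
      │  └─ s
      │     └─ s *
      ├─ s *
      │  ├─ s
      │  │  └─ s
      │  │     └─ z *
      │  └─ z
      │     └─ z *
      └─ z
         ├─ o *
         │  └─ z
         │     └─ z *
         └─ z
            ├─ o *
            └─ z
               └─ o
                  └─ s *
Counting every labelled node above: 25.

25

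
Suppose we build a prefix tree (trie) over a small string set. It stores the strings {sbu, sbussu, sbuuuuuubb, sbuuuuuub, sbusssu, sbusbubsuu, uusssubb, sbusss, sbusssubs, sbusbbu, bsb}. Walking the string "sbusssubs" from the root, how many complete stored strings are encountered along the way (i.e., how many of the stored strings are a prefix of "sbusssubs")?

4

Check each prefix of "sbusssubs" against the stored set — each match is an end-marker on the path.
Prefixes of the query that are stored words: "sbu", "sbusss", "sbusssu", "sbusssubs"
Count: 4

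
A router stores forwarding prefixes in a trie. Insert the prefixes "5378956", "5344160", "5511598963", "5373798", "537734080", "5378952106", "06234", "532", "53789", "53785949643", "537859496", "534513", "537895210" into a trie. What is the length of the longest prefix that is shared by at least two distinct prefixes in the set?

Equivalently: take the maximum, over all pairs, of their longest common prefix length.
"537859496" and "53785949643" agree on "537859496" (9 characters) before diverging; nothing deeper is shared.
Longest shared-prefix length: 9

9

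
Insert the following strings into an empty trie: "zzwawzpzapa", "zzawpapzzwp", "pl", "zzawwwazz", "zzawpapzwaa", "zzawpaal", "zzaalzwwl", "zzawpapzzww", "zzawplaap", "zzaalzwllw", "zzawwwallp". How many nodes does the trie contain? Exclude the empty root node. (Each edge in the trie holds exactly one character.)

49

Count nodes per top-level branch (shared prefixes stored once):
  'p'-branch (pl): 2 nodes
  'z'-branch (zzaalzwllw, zzaalzwwl, zzawpaal, zzawpapzwaa, zzawpapzzwp, zzawpapzzww, zzawplaap, zzawwwallp, zzawwwazz, zzwawzpzapa): 47 nodes
Sum: 49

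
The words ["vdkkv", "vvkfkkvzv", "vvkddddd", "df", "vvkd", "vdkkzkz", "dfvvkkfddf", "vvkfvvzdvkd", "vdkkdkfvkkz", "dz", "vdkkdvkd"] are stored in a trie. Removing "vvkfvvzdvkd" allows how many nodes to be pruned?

7

After clearing the end-marker at "vvkfvvzdvkd", prune upward until reaching a node still needed by another word.
The suffix "vvzdvkd" (7 nodes) is used only by "vvkfvvzdvkd"; the node for "vvkf" still has the child "k", so pruning stops there.
Nodes removed: 7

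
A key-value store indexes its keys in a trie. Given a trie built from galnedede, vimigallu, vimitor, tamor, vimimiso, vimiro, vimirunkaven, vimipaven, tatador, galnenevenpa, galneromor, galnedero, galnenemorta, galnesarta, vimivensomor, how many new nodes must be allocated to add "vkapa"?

4

Walking "vkapa" from the root, the first 1 characters ("v") follow existing edges; "k" is the first miss.
Each of the 4 remaining characters creates one node.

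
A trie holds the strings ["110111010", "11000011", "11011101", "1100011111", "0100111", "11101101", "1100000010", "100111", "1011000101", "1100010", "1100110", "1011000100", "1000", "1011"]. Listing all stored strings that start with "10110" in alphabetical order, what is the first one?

Words with prefix "10110", in lexicographic order: "1011000100", "1011000101"
The 1st is 1011000100.

1011000100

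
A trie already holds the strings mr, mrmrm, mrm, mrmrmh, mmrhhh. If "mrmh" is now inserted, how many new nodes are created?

"mrm" is already a path in the trie; the remaining "h" must be added.
New nodes needed: |"mrmh"| − 3 = 4 − 3 = 1.

1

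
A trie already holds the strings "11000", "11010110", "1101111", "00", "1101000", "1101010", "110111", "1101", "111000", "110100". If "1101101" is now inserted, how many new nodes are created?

2

The longest prefix of "1101101" already in the trie is "11011" (length 5).
New nodes needed: |"1101101"| − 5 = 7 − 5 = 2.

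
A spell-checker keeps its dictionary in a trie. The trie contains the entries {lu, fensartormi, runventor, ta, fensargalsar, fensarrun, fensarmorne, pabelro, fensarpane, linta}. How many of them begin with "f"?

Traverse to the node for "f", then collect every word in that subtree.
Words under "f": fensargalsar, fensarmorne, fensarpane, fensarrun, fensartormi
Count: 5

5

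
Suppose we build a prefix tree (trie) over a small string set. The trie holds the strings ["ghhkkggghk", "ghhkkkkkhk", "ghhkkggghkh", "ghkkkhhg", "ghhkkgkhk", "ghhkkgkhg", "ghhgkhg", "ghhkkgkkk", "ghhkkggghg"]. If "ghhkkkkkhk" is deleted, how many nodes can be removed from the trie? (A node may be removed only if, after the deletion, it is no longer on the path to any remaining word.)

After clearing the end-marker at "ghhkkkkkhk", prune upward until reaching a node still needed by another word.
The suffix "kkkhk" (5 nodes) is used only by "ghhkkkkkhk"; the node for "ghhkk" still has the child "g", so pruning stops there.
Nodes removed: 5

5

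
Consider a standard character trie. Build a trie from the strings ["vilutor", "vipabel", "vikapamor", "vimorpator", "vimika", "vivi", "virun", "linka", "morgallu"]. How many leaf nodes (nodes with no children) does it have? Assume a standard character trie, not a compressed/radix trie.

Leaves are exactly the stored words that no other stored word extends.
Those words: "linka", "morgallu", "vikapamor", "vilutor", "vimika", "vimorpator", "vipabel", "virun", "vivi"
Leaf count: 9

9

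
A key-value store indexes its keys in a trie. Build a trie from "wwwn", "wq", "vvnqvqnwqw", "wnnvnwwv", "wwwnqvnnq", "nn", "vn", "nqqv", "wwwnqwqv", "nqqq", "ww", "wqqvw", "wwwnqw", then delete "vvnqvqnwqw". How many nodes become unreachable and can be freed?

9

A node on "vvnqvqnwqw"'s path can go only if nothing else ends at it or branches off below it.
The suffix "vnqvqnwqw" (9 nodes) is used only by "vvnqvqnwqw"; the node for "v" still has the child "n", so pruning stops there.
Nodes removed: 9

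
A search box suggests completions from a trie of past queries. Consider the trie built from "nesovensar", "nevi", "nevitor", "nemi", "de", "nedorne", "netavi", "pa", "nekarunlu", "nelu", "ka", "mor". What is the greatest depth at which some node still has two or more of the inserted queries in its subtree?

The deepest shared node is where two words last agree before diverging.
e.g. "nevi" and "nevitor" share the prefix "nevi" of length 4; no pair shares a longer one.
Longest shared-prefix length: 4

4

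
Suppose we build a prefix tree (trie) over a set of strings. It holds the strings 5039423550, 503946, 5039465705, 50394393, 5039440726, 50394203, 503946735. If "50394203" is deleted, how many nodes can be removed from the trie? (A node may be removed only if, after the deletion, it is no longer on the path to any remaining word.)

After clearing the end-marker at "50394203", prune upward until reaching a node still needed by another word.
The suffix "03" (2 nodes) is used only by "50394203"; the node for "503942" still has the child "3", so pruning stops there.
Nodes removed: 2

2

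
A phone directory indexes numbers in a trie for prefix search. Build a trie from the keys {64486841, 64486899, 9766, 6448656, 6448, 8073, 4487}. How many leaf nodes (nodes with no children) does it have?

6

Leaves are exactly the stored words that no other stored word extends.
Those words: "4487", "6448656", "64486841", "64486899", "8073", "9766"
Leaf count: 6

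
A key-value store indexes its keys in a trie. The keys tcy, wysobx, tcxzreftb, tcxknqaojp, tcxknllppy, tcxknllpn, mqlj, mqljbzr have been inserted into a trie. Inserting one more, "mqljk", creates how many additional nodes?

"mqlj" is already a path in the trie; the remaining "k" must be added.
New nodes needed: |"mqljk"| − 4 = 5 − 4 = 1.

1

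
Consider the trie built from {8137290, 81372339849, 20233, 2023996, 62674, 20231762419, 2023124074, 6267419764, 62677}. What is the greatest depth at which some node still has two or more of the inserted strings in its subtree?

Equivalently: take the maximum, over all pairs, of their longest common prefix length.
"2023124074" and "20231762419" agree on "20231" (5 characters) before diverging; nothing deeper is shared.
Longest shared-prefix length: 5

5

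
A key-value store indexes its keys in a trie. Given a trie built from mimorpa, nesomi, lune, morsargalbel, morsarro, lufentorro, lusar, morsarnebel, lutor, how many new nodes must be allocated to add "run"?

"run" shares no prefix with any stored word, so all 3 characters open new nodes.
3 − 0 = 3 new nodes.

3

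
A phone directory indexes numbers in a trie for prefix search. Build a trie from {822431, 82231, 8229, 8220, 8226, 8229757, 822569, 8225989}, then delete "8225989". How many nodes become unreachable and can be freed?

3

After clearing the end-marker at "8225989", prune upward until reaching a node still needed by another word.
The suffix "989" (3 nodes) is used only by "8225989"; the node for "8225" still has the child "6", so pruning stops there.
Nodes removed: 3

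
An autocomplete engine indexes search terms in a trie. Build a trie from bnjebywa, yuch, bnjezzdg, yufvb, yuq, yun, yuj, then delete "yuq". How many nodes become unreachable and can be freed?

1

After clearing the end-marker at "yuq", prune upward until reaching a node still needed by another word.
The suffix "q" (1 node) is used only by "yuq"; the node for "yu" still has the child "c", so pruning stops there.
Nodes removed: 1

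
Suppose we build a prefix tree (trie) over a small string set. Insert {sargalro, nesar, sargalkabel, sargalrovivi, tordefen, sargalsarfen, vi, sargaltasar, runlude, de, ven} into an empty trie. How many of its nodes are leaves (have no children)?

10

Leaves are exactly the stored words that no other stored word extends.
Those words: "de", "nesar", "runlude", "sargalkabel", "sargalrovivi", "sargalsarfen", "sargaltasar", "tordefen", "ven", "vi"
Leaf count: 10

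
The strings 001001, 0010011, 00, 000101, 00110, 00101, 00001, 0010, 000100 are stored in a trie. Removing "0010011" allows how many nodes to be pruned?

1

After clearing the end-marker at "0010011", prune upward until reaching a node still needed by another word.
The suffix "1" (1 node) is used only by "0010011"; "001001" is itself a stored word, so pruning stops there.
Nodes removed: 1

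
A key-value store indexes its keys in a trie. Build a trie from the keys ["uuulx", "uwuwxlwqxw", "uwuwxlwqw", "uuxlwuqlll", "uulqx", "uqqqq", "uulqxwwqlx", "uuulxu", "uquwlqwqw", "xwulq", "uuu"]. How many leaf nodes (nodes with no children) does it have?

8

Leaves are exactly the stored words that no other stored word extends.
Those words: "uqqqq", "uquwlqwqw", "uulqxwwqlx", "uuulxu", "uuxlwuqlll", "uwuwxlwqw", "uwuwxlwqxw", "xwulq"
Leaf count: 8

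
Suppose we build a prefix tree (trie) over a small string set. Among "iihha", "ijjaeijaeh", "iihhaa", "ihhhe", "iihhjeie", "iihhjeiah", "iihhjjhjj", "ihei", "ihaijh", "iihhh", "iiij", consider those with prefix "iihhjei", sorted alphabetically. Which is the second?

iihhjeie

DFS of the "iihhjei" subtree visits, in order: "iihhjeiah", "iihhjeie"
The 2nd is iihhjeie.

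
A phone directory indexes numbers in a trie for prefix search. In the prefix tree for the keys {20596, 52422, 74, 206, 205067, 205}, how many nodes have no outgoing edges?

5

A leaf is a node with no children — equivalently, the end of a word that is not a proper prefix of any other stored word.
Those words: "205067", "20596", "206", "52422", "74"
Leaf count: 5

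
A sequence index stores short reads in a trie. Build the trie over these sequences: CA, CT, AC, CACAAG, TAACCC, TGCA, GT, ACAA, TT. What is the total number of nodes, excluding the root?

Insert word by word; a character creates a node only if that edge doesn't already exist:
  "CA" → 2 new (C, A)
  "CT" → prefix "C" already present; 1 new (T)
  "AC" → 2 new (A, C)
  "CACAAG" → prefix "CA" already present; 4 new (C, A, A, G)
  "TAACCC" → 6 new (T, A, A, C, C, C)
  "TGCA" → prefix "T" already present; 3 new (G, C, A)
  "GT" → 2 new (G, T)
  "ACAA" → prefix "AC" already present; 2 new (A, A)
  "TT" → prefix "T" already present; 1 new (T)
Total nodes = 2 + 1 + 2 + 4 + 6 + 3 + 2 + 2 + 1 = 23

23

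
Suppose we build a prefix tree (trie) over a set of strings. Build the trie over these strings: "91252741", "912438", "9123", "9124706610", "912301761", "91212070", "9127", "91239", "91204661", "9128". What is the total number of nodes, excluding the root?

Trace insertions, counting only characters that open a new branch:
  "91252741" → 8 new (9, 1, 2, 5, 2, 7, 4, 1)
  "912438" → prefix "912" already present; 3 new (4, 3, 8)
  "9123" → prefix "912" already present; 1 new (3)
  "9124706610" → prefix "9124" already present; 6 new (7, 0, 6, 6, 1, 0)
  "912301761" → prefix "9123" already present; 5 new (0, 1, 7, 6, 1)
  "91212070" → prefix "912" already present; 5 new (1, 2, 0, 7, 0)
  "9127" → prefix "912" already present; 1 new (7)
  "91239" → prefix "9123" already present; 1 new (9)
  "91204661" → prefix "912" already present; 5 new (0, 4, 6, 6, 1)
  "9128" → prefix "912" already present; 1 new (8)
Total nodes = 8 + 3 + 1 + 6 + 5 + 5 + 1 + 1 + 5 + 1 = 36

36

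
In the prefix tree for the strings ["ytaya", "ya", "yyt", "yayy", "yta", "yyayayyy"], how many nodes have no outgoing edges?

4

Leaves are exactly the stored words that no other stored word extends.
Those words: "yayy", "ytaya", "yyayayyy", "yyt"
Leaf count: 4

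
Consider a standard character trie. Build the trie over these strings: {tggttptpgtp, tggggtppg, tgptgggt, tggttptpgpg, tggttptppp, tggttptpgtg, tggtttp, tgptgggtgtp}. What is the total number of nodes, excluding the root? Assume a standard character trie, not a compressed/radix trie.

Trace insertions, counting only characters that open a new branch:
  "tggttptpgtp" → 11 new (t, g, g, t, t, p, t, p, g, t, p)
  "tggggtppg" → prefix "tgg" already present; 6 new (g, g, t, p, p, g)
  "tgptgggt" → prefix "tg" already present; 6 new (p, t, g, g, g, t)
  "tggttptpgpg" → prefix "tggttptpg" already present; 2 new (p, g)
  "tggttptppp" → prefix "tggttptp" already present; 2 new (p, p)
  "tggttptpgtg" → prefix "tggttptpgt" already present; 1 new (g)
  "tggtttp" → prefix "tggtt" already present; 2 new (t, p)
  "tgptgggtgtp" → prefix "tgptgggt" already present; 3 new (g, t, p)
Total nodes = 11 + 6 + 6 + 2 + 2 + 1 + 2 + 3 = 33

33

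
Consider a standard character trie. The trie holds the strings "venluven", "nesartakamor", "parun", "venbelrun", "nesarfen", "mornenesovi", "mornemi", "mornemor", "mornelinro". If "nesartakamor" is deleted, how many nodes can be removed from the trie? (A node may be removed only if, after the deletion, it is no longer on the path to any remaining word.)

After clearing the end-marker at "nesartakamor", prune upward until reaching a node still needed by another word.
The suffix "takamor" (7 nodes) is used only by "nesartakamor"; the node for "nesar" still has the child "f", so pruning stops there.
Nodes removed: 7

7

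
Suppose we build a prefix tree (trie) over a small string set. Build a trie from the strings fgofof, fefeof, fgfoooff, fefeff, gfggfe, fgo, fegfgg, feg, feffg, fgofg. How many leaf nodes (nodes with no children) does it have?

8

A leaf is a node with no children — equivalently, the end of a word that is not a proper prefix of any other stored word.
Those words: "fefeff", "fefeof", "feffg", "fegfgg", "fgfoooff", "fgofg", "fgofof", "gfggfe"
Leaf count: 8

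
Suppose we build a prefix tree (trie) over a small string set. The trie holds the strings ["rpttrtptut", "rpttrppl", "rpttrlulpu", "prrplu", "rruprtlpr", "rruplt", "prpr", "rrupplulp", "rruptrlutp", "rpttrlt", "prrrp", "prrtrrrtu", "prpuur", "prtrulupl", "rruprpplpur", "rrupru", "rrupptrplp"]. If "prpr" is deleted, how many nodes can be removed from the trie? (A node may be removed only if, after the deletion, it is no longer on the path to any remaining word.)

1

Walk "prpr" from the leaf back toward the root, removing each node that no remaining word uses.
The suffix "r" (1 node) is used only by "prpr"; the node for "prp" still has the child "u", so pruning stops there.
Nodes removed: 1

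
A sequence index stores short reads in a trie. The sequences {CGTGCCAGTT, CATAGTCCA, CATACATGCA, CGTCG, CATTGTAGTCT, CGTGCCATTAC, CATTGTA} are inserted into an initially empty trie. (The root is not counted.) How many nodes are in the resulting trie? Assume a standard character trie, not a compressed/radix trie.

38

Insert word by word; a character creates a node only if that edge doesn't already exist:
  "CGTGCCAGTT" → 10 new (C, G, T, G, C, C, A, G, T, T)
  "CATAGTCCA" → prefix "C" already present; 8 new (A, T, A, G, T, C, C, A)
  "CATACATGCA" → prefix "CATA" already present; 6 new (C, A, T, G, C, A)
  "CGTCG" → prefix "CGT" already present; 2 new (C, G)
  "CATTGTAGTCT" → prefix "CAT" already present; 8 new (T, G, T, A, G, T, C, T)
  "CGTGCCATTAC" → prefix "CGTGCCA" already present; 4 new (T, T, A, C)
  "CATTGTA" → prefix "CATTGTA" already present; 0 new (none)
Total nodes = 10 + 8 + 6 + 2 + 8 + 4 + 0 = 38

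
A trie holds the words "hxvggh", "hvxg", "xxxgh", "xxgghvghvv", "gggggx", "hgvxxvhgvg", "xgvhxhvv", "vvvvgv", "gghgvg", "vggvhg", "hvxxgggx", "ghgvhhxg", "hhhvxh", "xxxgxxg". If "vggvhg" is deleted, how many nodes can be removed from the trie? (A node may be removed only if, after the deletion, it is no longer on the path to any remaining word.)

After clearing the end-marker at "vggvhg", prune upward until reaching a node still needed by another word.
The suffix "ggvhg" (5 nodes) is used only by "vggvhg"; the node for "v" still has the child "v", so pruning stops there.
Nodes removed: 5

5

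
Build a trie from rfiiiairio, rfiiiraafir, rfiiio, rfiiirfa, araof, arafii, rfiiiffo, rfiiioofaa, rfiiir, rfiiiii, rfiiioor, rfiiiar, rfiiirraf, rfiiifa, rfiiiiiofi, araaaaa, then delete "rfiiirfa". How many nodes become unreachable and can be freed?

2

Walk "rfiiirfa" from the leaf back toward the root, removing each node that no remaining word uses.
The suffix "fa" (2 nodes) is used only by "rfiiirfa"; the node for "rfiiir" still has the child "a", so pruning stops there.
Nodes removed: 2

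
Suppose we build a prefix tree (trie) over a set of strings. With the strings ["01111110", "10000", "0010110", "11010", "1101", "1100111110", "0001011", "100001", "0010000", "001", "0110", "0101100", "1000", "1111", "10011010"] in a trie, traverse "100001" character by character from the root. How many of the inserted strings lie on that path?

3

Walk "100001" from the root; an end-of-word marker is hit whenever a stored word is a prefix of "100001".
Prefixes of the query that are stored words: "1000", "10000", "100001"
Count: 3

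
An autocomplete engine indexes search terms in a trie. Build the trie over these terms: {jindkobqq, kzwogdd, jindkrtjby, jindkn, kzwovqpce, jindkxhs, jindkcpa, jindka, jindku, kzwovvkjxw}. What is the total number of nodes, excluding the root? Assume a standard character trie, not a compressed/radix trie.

40

Count nodes per top-level branch (shared prefixes stored once):
  'j'-branch (jindka, jindkcpa, jindkn, jindkobqq, jindkrtjby, jindku, jindkxhs): 23 nodes
  'k'-branch (kzwogdd, kzwovqpce, kzwovvkjxw): 17 nodes
Sum: 40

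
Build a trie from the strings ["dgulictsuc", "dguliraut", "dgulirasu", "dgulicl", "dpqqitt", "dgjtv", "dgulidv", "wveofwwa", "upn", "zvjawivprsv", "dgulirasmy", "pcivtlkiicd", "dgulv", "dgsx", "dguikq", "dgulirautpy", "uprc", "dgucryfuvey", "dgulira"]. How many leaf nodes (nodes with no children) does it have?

Leaves are exactly the stored words that no other stored word extends.
Those words: "dgjtv", "dgsx", "dgucryfuvey", "dguikq", "dgulicl", "dgulictsuc", "dgulidv", "dgulirasmy", "dgulirasu", "dgulirautpy", "dgulv", "dpqqitt", "pcivtlkiicd", "upn", "uprc", "wveofwwa", "zvjawivprsv"
Leaf count: 17

17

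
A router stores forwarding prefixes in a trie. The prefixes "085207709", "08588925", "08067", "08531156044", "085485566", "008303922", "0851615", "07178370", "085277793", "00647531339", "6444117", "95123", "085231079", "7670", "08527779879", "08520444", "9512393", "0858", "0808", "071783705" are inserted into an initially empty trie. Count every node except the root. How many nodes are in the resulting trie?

95

For each word, the new-node count is its length minus the longest prefix already in the trie:
  "085207709" → 9 new (0, 8, 5, 2, 0, 7, 7, 0, 9)
  "08588925" → prefix "085" already present; 5 new (8, 8, 9, 2, 5)
  "08067" → prefix "08" already present; 3 new (0, 6, 7)
  "08531156044" → prefix "085" already present; 8 new (3, 1, 1, 5, 6, 0, 4, 4)
  "085485566" → prefix "085" already present; 6 new (4, 8, 5, 5, 6, 6)
  "008303922" → prefix "0" already present; 8 new (0, 8, 3, 0, 3, 9, 2, 2)
  "0851615" → prefix "085" already present; 4 new (1, 6, 1, 5)
  "07178370" → prefix "0" already present; 7 new (7, 1, 7, 8, 3, 7, 0)
  "085277793" → prefix "0852" already present; 5 new (7, 7, 7, 9, 3)
  "00647531339" → prefix "00" already present; 9 new (6, 4, 7, 5, 3, 1, 3, 3, 9)
  "6444117" → 7 new (6, 4, 4, 4, 1, 1, 7)
  "95123" → 5 new (9, 5, 1, 2, 3)
  "085231079" → prefix "0852" already present; 5 new (3, 1, 0, 7, 9)
  "7670" → 4 new (7, 6, 7, 0)
  "08527779879" → prefix "08527779" already present; 3 new (8, 7, 9)
  "08520444" → prefix "08520" already present; 3 new (4, 4, 4)
  "9512393" → prefix "95123" already present; 2 new (9, 3)
  "0858" → prefix "0858" already present; 0 new (none)
  "0808" → prefix "080" already present; 1 new (8)
  "071783705" → prefix "07178370" already present; 1 new (5)
Total nodes = 9 + 5 + 3 + 8 + 6 + 8 + 4 + 7 + 5 + 9 + 7 + 5 + 5 + 4 + 3 + 3 + 2 + 0 + 1 + 1 = 95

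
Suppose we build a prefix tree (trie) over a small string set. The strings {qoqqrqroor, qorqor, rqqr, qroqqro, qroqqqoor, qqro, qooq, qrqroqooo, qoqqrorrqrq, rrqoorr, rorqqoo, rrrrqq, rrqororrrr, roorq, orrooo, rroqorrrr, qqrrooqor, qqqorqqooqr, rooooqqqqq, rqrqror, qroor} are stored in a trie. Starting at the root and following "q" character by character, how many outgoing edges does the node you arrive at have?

Walk "q" from the root, arriving at one node.
Characters that immediately follow "q" among the stored strings: {o, q, r}.
That node has 3 child edges.

3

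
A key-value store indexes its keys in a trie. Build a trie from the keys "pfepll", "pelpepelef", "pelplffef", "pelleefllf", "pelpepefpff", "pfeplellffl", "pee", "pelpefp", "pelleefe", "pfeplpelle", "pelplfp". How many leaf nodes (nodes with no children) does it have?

11

A leaf is a node with no children — equivalently, the end of a word that is not a proper prefix of any other stored word.
Those words: "pee", "pelleefe", "pelleefllf", "pelpefp", "pelpepefpff", "pelpepelef", "pelplffef", "pelplfp", "pfeplellffl", "pfepll", "pfeplpelle"
Leaf count: 11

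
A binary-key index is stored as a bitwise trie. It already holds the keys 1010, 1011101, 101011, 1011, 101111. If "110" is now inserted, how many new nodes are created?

2

The longest prefix of "110" already in the trie is "1" (length 1).
New nodes needed: |"110"| − 1 = 3 − 1 = 2.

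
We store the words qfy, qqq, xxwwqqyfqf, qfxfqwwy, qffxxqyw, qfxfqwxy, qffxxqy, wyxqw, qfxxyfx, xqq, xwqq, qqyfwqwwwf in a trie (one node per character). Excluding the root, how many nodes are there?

51

Trace insertions, counting only characters that open a new branch:
  "qfy" → 3 new (q, f, y)
  "qqq" → prefix "q" already present; 2 new (q, q)
  "xxwwqqyfqf" → 10 new (x, x, w, w, q, q, y, f, q, f)
  "qfxfqwwy" → prefix "qf" already present; 6 new (x, f, q, w, w, y)
  "qffxxqyw" → prefix "qf" already present; 6 new (f, x, x, q, y, w)
  "qfxfqwxy" → prefix "qfxfqw" already present; 2 new (x, y)
  "qffxxqy" → prefix "qffxxqy" already present; 0 new (none)
  "wyxqw" → 5 new (w, y, x, q, w)
  "qfxxyfx" → prefix "qfx" already present; 4 new (x, y, f, x)
  "xqq" → prefix "x" already present; 2 new (q, q)
  "xwqq" → prefix "x" already present; 3 new (w, q, q)
  "qqyfwqwwwf" → prefix "qq" already present; 8 new (y, f, w, q, w, w, w, f)
Total nodes = 3 + 2 + 10 + 6 + 6 + 2 + 0 + 5 + 4 + 2 + 3 + 8 = 51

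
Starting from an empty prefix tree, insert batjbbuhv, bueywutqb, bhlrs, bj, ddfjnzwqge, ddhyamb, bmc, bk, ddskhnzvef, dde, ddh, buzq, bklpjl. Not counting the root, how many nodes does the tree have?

55

For each word, the new-node count is its length minus the longest prefix already in the trie:
  "batjbbuhv" → 9 new (b, a, t, j, b, b, u, h, v)
  "bueywutqb" → prefix "b" already present; 8 new (u, e, y, w, u, t, q, b)
  "bhlrs" → prefix "b" already present; 4 new (h, l, r, s)
  "bj" → prefix "b" already present; 1 new (j)
  "ddfjnzwqge" → 10 new (d, d, f, j, n, z, w, q, g, e)
  "ddhyamb" → prefix "dd" already present; 5 new (h, y, a, m, b)
  "bmc" → prefix "b" already present; 2 new (m, c)
  "bk" → prefix "b" already present; 1 new (k)
  "ddskhnzvef" → prefix "dd" already present; 8 new (s, k, h, n, z, v, e, f)
  "dde" → prefix "dd" already present; 1 new (e)
  "ddh" → prefix "ddh" already present; 0 new (none)
  "buzq" → prefix "bu" already present; 2 new (z, q)
  "bklpjl" → prefix "bk" already present; 4 new (l, p, j, l)
Total nodes = 9 + 8 + 4 + 1 + 10 + 5 + 2 + 1 + 8 + 1 + 0 + 2 + 4 = 55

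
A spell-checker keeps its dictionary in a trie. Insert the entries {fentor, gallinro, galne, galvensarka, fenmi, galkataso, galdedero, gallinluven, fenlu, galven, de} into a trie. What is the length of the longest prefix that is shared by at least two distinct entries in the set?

Equivalently: take the maximum, over all pairs, of their longest common prefix length.
"gallinluven" and "gallinro" agree on "gallin" (6 characters) before diverging; nothing deeper is shared.
Longest shared-prefix length: 6

6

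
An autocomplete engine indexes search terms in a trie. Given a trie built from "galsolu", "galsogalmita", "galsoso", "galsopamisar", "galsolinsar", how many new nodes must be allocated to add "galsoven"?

The longest prefix of "galsoven" already in the trie is "galso" (length 5).
So 8 − 5 = 3 new nodes.

3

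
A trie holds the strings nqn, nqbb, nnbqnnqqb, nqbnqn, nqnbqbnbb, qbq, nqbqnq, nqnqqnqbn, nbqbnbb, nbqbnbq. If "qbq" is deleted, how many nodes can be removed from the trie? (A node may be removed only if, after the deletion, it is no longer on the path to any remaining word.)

After clearing the end-marker at "qbq", prune upward until reaching a node still needed by another word.
No other word shares any prefix with "qbq", so all 3 of its nodes go.
Nodes removed: 3

3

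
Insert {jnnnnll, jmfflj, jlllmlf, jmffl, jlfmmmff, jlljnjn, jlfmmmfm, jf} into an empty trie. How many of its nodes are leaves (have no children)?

7

Leaves are exactly the stored words that no other stored word extends.
Those words: "jf", "jlfmmmff", "jlfmmmfm", "jlljnjn", "jlllmlf", "jmfflj", "jnnnnll"
Leaf count: 7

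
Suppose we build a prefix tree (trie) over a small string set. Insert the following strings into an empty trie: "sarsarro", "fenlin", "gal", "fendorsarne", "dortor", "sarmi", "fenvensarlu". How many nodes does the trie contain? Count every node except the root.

Insert word by word; a character creates a node only if that edge doesn't already exist:
  "sarsarro" → 8 new (s, a, r, s, a, r, r, o)
  "fenlin" → 6 new (f, e, n, l, i, n)
  "gal" → 3 new (g, a, l)
  "fendorsarne" → prefix "fen" already present; 8 new (d, o, r, s, a, r, n, e)
  "dortor" → 6 new (d, o, r, t, o, r)
  "sarmi" → prefix "sar" already present; 2 new (m, i)
  "fenvensarlu" → prefix "fen" already present; 8 new (v, e, n, s, a, r, l, u)
Total nodes = 8 + 6 + 3 + 8 + 6 + 2 + 8 = 41

41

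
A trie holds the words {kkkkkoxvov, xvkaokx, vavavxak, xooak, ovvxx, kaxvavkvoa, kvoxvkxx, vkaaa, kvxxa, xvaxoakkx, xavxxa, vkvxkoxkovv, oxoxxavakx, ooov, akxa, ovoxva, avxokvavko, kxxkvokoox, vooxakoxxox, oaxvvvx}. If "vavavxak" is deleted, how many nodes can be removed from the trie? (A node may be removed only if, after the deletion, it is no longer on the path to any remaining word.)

7

A node on "vavavxak"'s path can go only if nothing else ends at it or branches off below it.
The suffix "avavxak" (7 nodes) is used only by "vavavxak"; the node for "v" still has the child "k", so pruning stops there.
Nodes removed: 7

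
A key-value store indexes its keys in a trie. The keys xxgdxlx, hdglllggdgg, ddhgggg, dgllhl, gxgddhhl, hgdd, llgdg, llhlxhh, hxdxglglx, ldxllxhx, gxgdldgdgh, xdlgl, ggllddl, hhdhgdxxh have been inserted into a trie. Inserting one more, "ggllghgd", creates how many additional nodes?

4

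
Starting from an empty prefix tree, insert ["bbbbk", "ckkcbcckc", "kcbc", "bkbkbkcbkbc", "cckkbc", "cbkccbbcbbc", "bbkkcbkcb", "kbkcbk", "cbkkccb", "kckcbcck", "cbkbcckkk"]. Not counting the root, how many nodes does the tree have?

For each word, the new-node count is its length minus the longest prefix already in the trie:
  "bbbbk" → 5 new (b, b, b, b, k)
  "ckkcbcckc" → 9 new (c, k, k, c, b, c, c, k, c)
  "kcbc" → 4 new (k, c, b, c)
  "bkbkbkcbkbc" → prefix "b" already present; 10 new (k, b, k, b, k, c, b, k, b, c)
  "cckkbc" → prefix "c" already present; 5 new (c, k, k, b, c)
  "cbkccbbcbbc" → prefix "c" already present; 10 new (b, k, c, c, b, b, c, b, b, c)
  "bbkkcbkcb" → prefix "bb" already present; 7 new (k, k, c, b, k, c, b)
  "kbkcbk" → prefix "k" already present; 5 new (b, k, c, b, k)
  "cbkkccb" → prefix "cbk" already present; 4 new (k, c, c, b)
  "kckcbcck" → prefix "kc" already present; 6 new (k, c, b, c, c, k)
  "cbkbcckkk" → prefix "cbk" already present; 6 new (b, c, c, k, k, k)
Total nodes = 5 + 9 + 4 + 10 + 5 + 10 + 7 + 5 + 4 + 6 + 6 = 71

71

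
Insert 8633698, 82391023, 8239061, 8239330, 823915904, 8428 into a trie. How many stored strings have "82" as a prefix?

Traverse to the node for "82", then collect every word in that subtree.
Words under "82": 8239061, 82391023, 823915904, 8239330
Count: 4

4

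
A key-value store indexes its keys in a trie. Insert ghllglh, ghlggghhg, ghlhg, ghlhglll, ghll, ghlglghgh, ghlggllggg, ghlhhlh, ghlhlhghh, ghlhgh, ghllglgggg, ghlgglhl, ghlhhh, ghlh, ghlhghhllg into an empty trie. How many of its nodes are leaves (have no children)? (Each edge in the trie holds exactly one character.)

11

A leaf is a node with no children — equivalently, the end of a word that is not a proper prefix of any other stored word.
Those words: "ghlggghhg", "ghlgglhl", "ghlggllggg", "ghlglghgh", "ghlhghhllg", "ghlhglll", "ghlhhh", "ghlhhlh", "ghlhlhghh", "ghllglgggg", "ghllglh"
Leaf count: 11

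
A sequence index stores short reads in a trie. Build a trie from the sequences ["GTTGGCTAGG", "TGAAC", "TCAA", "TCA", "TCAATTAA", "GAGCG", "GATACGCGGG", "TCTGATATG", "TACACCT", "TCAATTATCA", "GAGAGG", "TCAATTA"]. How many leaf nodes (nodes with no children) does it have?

A leaf is a node with no children — equivalently, the end of a word that is not a proper prefix of any other stored word.
Those words: "GAGAGG", "GAGCG", "GATACGCGGG", "GTTGGCTAGG", "TACACCT", "TCAATTAA", "TCAATTATCA", "TCTGATATG", "TGAAC"
Leaf count: 9

9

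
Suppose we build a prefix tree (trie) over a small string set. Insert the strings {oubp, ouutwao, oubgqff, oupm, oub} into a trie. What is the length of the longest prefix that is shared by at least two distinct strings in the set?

Equivalently: take the maximum, over all pairs, of their longest common prefix length.
"oub" and "oubgqff" agree on "oub" (3 characters) before diverging; nothing deeper is shared.
Longest shared-prefix length: 3

3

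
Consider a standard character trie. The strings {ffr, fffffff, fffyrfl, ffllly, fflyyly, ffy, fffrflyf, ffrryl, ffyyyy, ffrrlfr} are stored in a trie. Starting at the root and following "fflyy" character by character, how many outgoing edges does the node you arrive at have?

The children of the "fflyy" node are the distinct next characters among strings starting with "fflyy".
Distinct next characters after "fflyy": l.
That node has 1 child edge.

1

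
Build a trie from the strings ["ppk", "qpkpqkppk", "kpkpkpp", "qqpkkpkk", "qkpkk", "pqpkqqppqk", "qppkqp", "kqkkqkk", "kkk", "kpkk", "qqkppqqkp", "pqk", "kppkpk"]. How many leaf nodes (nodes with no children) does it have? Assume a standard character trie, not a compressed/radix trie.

Leaves are exactly the stored words that no other stored word extends.
Those words: "kkk", "kpkk", "kpkpkpp", "kppkpk", "kqkkqkk", "ppk", "pqk", "pqpkqqppqk", "qkpkk", "qpkpqkppk", "qppkqp", "qqkppqqkp", "qqpkkpkk"
Leaf count: 13

13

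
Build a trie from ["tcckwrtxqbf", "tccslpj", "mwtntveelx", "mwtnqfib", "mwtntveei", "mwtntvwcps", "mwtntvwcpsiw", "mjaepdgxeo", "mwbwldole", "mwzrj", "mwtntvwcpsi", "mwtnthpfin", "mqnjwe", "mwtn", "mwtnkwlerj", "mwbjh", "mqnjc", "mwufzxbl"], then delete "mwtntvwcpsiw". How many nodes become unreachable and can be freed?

A node on "mwtntvwcpsiw"'s path can go only if nothing else ends at it or branches off below it.
The suffix "w" (1 node) is used only by "mwtntvwcpsiw"; "mwtntvwcpsi" is itself a stored word, so pruning stops there.
Nodes removed: 1

1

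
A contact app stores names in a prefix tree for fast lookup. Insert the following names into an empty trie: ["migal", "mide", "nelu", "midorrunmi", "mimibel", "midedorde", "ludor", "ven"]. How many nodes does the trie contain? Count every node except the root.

Trie structure (* marks end of a word):
(root)
├─ l
│  └─ u
│     └─ d
│        └─ o
│           └─ r *
├─ m
│  └─ i
│     ├─ d
│     │  ├─ e *
│     │  │  └─ d
│     │  │     └─ o
│     │  │        └─ r
│     │  │           └─ d
│     │  │              └─ e *
│     │  └─ o
│     │     └─ r
│     │        └─ r
│     │           └─ u
│     │              └─ n
│     │                 └─ m
│     │                    └─ i *
│     ├─ g
│     │  └─ a
│     │     └─ l *
│     └─ m
│        └─ i
│           └─ b
│              └─ e
│                 └─ l *
├─ n
│  └─ e
│     └─ l
│        └─ u *
└─ v
   └─ e
      └─ n *
Counting every labelled node above: 36.

36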